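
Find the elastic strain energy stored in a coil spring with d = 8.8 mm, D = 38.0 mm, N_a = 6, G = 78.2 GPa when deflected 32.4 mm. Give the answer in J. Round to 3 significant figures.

k = Gd⁴/(8D³N_a) = (78.2×10³)(8.8⁴)/(8·38.0³·6) = 178.05 N/mm
U = ½kδ² = 0.5 × 178.05 × 32.4² = 93456 N·mm = 93.456 J

93.5 J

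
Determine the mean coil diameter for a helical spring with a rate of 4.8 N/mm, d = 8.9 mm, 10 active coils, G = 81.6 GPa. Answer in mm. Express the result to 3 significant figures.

D = (Gd⁴/(8N_a·k))^(1/3) = (81.6×10³·8.9⁴/(8·10·4.8))^(1/3)
  = (1.33327e+06)^(1/3) = 110.0626 mm

110 mm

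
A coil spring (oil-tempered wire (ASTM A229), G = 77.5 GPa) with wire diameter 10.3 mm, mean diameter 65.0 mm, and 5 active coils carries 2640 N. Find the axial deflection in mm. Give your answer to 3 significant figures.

33.2 mm

k = Gd⁴/(8D³N_a) = (77.5×10³)(10.3⁴)/(8·65.0³·5) = 79.405 N/mm
δ = F/k = 2640 / 79.405 = 33.247 mm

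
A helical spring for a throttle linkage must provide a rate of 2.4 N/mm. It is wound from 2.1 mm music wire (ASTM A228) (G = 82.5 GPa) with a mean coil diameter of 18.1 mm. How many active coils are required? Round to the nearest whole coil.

14

N_a = Gd⁴/(8D³k) = (82.5×10³ × 2.1⁴)/(8 × 18.1³ × 2.4)
    = 1.60447e+06 / 113851 = 14.09 → 14 coils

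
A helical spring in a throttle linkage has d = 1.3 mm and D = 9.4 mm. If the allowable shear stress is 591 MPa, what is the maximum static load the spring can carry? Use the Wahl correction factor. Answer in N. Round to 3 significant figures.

C = D/d = 9.4/1.3 = 7.2308
K_W = (4C−1)/(4C−4) + 0.615/C = 27.923/24.923 + 0.0851 = 1.2054
τ_max = K·8FD/(πd³) → F_max = τ_allow·πd³/(8DK)
F_max = 591·π·1.3³/(8·9.4·1.2054) = 4079.1/90.648 = 45 N

45.0 N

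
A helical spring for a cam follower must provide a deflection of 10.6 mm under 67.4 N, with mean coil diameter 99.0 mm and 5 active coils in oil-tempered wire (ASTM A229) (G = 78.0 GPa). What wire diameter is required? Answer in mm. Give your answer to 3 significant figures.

7.50 mm

Required rate k = F/δ = 67.4/10.6 = 6.3585 N/mm
d = (8D³N_a·k / G)^(1/4) = (8·99.0³·5·6.3585 / (78.0×10³))^0.25
  = (3163.9)^0.25 = 7.4999 mm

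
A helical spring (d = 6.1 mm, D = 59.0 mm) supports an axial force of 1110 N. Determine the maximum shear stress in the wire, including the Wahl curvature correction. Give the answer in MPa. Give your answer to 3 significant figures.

Spring index C = D/d = 59.0/6.1 = 9.6721
K_W = (4C−1)/(4C−4) + 0.615/C = 37.689/34.689 + 0.0636 = 1.1501
τ₀ = 8FD/(πd³) = 8·1110·59.0/(π·6.1³) = 523920/713.08 = 734.73 MPa
τ_max = K·τ₀ = 1.1501 × 734.73 = 844.99 MPa

845 MPa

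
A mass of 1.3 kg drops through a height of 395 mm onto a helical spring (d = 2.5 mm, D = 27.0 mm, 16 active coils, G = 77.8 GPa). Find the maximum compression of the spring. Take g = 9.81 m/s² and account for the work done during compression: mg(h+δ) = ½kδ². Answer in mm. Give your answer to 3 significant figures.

103 mm

k = Gd⁴/(8D³N_a) = (77.8×10³)(2.5⁴)/(8·27.0³·16) = 1.2063 N/mm
W = mg = 1.3 × 9.81 = 12.753 N
½kδ² − Wδ − Wh = 0 → δ = (W + √(W² + 2kWh))/k
δ = (12.753 + √(162.64 + 12152.8))/1.2063 = (12.753 + 110.98)/1.2063 = 102.57 mm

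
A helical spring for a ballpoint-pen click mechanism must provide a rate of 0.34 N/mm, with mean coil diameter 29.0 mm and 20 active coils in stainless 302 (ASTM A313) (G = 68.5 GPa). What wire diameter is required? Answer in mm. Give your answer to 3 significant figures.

2.10 mm

d = (8D³N_a·k / G)^(1/4) = (8·29.0³·20·0.34 / (68.5×10³))^0.25
  = (19.369)^0.25 = 2.0979 mm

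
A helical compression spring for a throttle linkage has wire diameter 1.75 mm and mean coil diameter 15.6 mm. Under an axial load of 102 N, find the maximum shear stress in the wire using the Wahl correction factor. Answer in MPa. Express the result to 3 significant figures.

Spring index C = D/d = 15.6/1.75 = 8.9143
K_W = (4C−1)/(4C−4) + 0.615/C = 34.657/31.657 + 0.0690 = 1.1638
τ₀ = 8FD/(πd³) = 8·102·15.6/(π·1.75³) = 12729.6/16.837 = 756.05 MPa
τ_max = K·τ₀ = 1.1638 × 756.05 = 879.86 MPa

880 MPa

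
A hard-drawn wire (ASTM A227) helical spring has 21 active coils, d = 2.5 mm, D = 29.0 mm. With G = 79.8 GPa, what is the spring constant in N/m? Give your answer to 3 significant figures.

761 N/m

k = Gd⁴/(8D³N_a) = (79.8×10³ × 2.5⁴) / (8 × 29.0³ × 21)
  = 3.11719e+06 / 4.09735e+06 = 0.76078 N/mm = 760.78 N/m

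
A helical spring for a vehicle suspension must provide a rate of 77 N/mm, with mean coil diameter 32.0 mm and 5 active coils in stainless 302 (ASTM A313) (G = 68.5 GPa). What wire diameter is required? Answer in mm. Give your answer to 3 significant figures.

6.20 mm

d = (8D³N_a·k / G)^(1/4) = (8·32.0³·5·77 / (68.5×10³))^0.25
  = (1473.4)^0.25 = 6.1955 mm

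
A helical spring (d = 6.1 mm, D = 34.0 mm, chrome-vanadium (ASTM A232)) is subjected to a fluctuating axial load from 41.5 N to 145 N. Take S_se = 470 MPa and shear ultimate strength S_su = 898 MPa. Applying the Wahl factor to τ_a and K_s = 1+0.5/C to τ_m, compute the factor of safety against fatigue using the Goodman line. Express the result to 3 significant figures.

10.3

C = D/d = 34.0/6.1 = 5.5738; K_W = (4C−1)/(4C−4)+0.615/C = 1.2743; K_s = 1+0.5/C = 1.0897
F_a = (F_max−F_min)/2 = 51.75 N; F_m = (F_max+F_min)/2 = 93.25 N
τ_a = K_W·8F_aD/(πd³) = 1.2743 × 19.74 = 25.155 MPa
τ_m = K_s·8F_mD/(πd³) = 1.0897 × 35.57 = 38.76 MPa
Goodman: 1/n_f = τ_a/S_se + τ_m/S_su = 25.155/470 + 38.76/898 = 0.05352 + 0.04316 = 0.096683
n_f = 1/0.096683 = 10.34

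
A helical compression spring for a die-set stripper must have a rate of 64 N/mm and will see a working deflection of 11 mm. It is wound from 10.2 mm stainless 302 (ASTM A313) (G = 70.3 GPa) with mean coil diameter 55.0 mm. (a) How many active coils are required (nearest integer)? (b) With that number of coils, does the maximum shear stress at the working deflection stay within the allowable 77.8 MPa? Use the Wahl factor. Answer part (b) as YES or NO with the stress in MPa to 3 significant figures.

(a) 9 coils; (b) NO, τ_max = 118 MPa

N_a = Gd⁴/(8D³k) = (70.3×10³)(10.2⁴)/(8·55.0³·64) = 8.933 → N_a = 9
Actual rate k = Gd⁴/(8D³·9) = 63.524 N/mm
Working load F = kδ = 63.524·11 = 698.76 N
C = 55.0/10.2 = 5.3922; K_W = (4C−1)/(4C−4)+0.615/C = 1.2848
τ_max = K_W·8FD/(πd³) = 1.2848·92.221 = 118.49 MPa
τ_max > 77.8 MPa → exceeds allowable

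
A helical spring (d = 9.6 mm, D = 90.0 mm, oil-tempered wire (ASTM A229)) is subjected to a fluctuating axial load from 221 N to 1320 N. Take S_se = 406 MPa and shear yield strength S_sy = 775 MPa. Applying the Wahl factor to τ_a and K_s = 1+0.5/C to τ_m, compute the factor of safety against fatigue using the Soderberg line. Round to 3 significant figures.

1.48

C = D/d = 90.0/9.6 = 9.3750; K_W = (4C−1)/(4C−4)+0.615/C = 1.1552; K_s = 1+0.5/C = 1.0533
F_a = (F_max−F_min)/2 = 549.5 N; F_m = (F_max+F_min)/2 = 770.5 N
τ_a = K_W·8F_aD/(πd³) = 1.1552 × 142.34 = 164.43 MPa
τ_m = K_s·8F_mD/(πd³) = 1.0533 × 199.59 = 210.24 MPa
Soderberg: 1/n_f = τ_a/S_se + τ_m/S_sy = 164.43/406 + 210.24/775 = 0.40500 + 0.27127 = 0.67627
n_f = 1/0.67627 = 1.479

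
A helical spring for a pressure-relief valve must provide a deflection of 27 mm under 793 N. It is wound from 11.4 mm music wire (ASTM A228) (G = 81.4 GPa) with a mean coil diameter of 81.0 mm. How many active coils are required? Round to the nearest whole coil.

Required rate k = F/δ = 793/27 = 29.37 N/mm
N_a = Gd⁴/(8D³k) = (81.4×10³ × 11.4⁴)/(8 × 81.0³ × 29.37)
    = 1.37481e+09 / 1.24869e+08 = 11.01 → 11 coils

11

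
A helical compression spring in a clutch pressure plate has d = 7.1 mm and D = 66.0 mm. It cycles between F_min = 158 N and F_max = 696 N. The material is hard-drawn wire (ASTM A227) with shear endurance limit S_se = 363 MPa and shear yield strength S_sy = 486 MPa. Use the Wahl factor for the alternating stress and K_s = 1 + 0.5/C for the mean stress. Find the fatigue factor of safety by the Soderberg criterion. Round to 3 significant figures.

1.19

C = D/d = 66.0/7.1 = 9.2958; K_W = (4C−1)/(4C−4)+0.615/C = 1.1566; K_s = 1+0.5/C = 1.0538
F_a = (F_max−F_min)/2 = 269 N; F_m = (F_max+F_min)/2 = 427 N
τ_a = K_W·8F_aD/(πd³) = 1.1566 × 126.32 = 146.09 MPa
τ_m = K_s·8F_mD/(πd³) = 1.0538 × 200.51 = 211.3 MPa
Soderberg: 1/n_f = τ_a/S_se + τ_m/S_sy = 146.09/363 + 211.3/486 = 0.40246 + 0.43476 = 0.83723
n_f = 1/0.83723 = 1.194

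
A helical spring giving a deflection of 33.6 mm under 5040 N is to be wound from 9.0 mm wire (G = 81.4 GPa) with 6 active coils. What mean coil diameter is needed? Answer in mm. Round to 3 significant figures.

Required rate k = F/δ = 5040/33.6 = 150 N/mm
D = (Gd⁴/(8N_a·k))^(1/3) = (81.4×10³·9.0⁴/(8·6·150))^(1/3)
  = (74175.8)^(1/3) = 42.0166 mm

42.0 mm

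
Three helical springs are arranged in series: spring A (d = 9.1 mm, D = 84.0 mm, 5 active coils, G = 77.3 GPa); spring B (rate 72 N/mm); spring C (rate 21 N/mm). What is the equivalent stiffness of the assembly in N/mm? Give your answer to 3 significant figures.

9.41 N/mm

k_A = Gd⁴/(8D³N_a) = (77.3×10³)(9.1⁴)/(8·84.0³·5) = 22.359 N/mm
Series: 1/k_eq = 1/22.359 + 1/72 + 1/21 = 0.10623; k_eq = 9.4133 N/mm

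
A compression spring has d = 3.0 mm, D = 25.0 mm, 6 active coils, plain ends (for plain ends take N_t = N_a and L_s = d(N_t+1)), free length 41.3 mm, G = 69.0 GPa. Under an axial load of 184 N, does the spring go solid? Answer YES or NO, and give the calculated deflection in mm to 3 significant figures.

k = Gd⁴/(8D³N_a) = (69.0×10³)(3.0⁴)/(8·25.0³·6) = 7.452 N/mm
N_t = 6; L_s = 3.0·7 = 21 mm; δ_solid = L₀ − L_s = 41.3 − 21 = 20.3 mm
δ = F/k = 184/7.452 = 24.691 mm
δ ≥ δ_solid → spring goes solid

YES, δ = 24.7 mm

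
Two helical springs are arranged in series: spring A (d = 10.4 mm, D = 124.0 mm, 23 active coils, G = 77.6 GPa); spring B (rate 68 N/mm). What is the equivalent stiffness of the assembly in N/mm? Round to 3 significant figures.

2.49 N/mm

k_A = Gd⁴/(8D³N_a) = (77.6×10³)(10.4⁴)/(8·124.0³·23) = 2.5877 N/mm
Series: 1/k_eq = 1/2.5877 + 1/68 = 0.40115; k_eq = 2.4928 N/mm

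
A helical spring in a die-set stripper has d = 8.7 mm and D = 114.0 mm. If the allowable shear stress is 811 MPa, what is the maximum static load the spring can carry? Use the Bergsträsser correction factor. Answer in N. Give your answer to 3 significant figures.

C = D/d = 114.0/8.7 = 13.1034
K_B = (4C+2)/(4C−3) = 54.414/49.414 = 1.1012
τ_max = K·8FD/(πd³) → F_max = τ_allow·πd³/(8DK)
F_max = 811·π·8.7³/(8·114.0·1.1012) = 1.6778e+06/1004.3 = 1670.6 N

1670 N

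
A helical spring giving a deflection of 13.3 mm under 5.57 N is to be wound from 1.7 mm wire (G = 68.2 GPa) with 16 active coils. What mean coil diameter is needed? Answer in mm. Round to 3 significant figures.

22.0 mm

Required rate k = F/δ = 5.57/13.3 = 0.4188 N/mm
D = (Gd⁴/(8N_a·k))^(1/3) = (68.2×10³·1.7⁴/(8·16·0.4188))^(1/3)
  = (10625.9)^(1/3) = 21.9848 mm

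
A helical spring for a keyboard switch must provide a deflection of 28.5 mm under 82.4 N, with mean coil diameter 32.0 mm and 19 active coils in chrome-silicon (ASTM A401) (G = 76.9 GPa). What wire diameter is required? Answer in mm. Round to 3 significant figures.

3.70 mm

Required rate k = F/δ = 82.4/28.5 = 2.8912 N/mm
d = (8D³N_a·k / G)^(1/4) = (8·32.0³·19·2.8912 / (76.9×10³))^0.25
  = (187.26)^0.25 = 3.6992 mm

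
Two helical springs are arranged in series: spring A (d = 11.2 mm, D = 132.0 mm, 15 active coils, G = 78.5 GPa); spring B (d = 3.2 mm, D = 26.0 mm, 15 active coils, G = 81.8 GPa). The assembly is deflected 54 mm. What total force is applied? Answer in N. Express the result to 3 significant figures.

k_A = Gd⁴/(8D³N_a) = (78.5×10³)(11.2⁴)/(8·132.0³·15) = 4.4755 N/mm
k_B = Gd⁴/(8D³N_a) = (81.8×10³)(3.2⁴)/(8·26.0³·15) = 4.0668 N/mm
Series: 1/k_eq = 1/4.4755 + 1/4.0668 = 0.46933; k_eq = 2.1307 N/mm
F = k_eq·δ = 2.1307·54 = 115.06 N

115 N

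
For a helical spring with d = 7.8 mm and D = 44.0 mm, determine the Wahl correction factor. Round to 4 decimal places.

C = D/d = 44.0/7.8 = 5.6410
K_W = (4C−1)/(4C−4) + 0.615/C = 21.564/18.564 + 0.1090 = 1.2706

1.2706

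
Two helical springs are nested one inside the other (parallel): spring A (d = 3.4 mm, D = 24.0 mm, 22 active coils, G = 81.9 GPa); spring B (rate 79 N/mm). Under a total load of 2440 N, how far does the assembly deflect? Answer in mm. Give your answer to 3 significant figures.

29.2 mm

k_A = Gd⁴/(8D³N_a) = (81.9×10³)(3.4⁴)/(8·24.0³·22) = 4.4983 N/mm
Parallel: k_eq = 4.4983 + 79 = 83.498 N/mm
δ = F/k_eq = 2440/83.498 = 29.222 mm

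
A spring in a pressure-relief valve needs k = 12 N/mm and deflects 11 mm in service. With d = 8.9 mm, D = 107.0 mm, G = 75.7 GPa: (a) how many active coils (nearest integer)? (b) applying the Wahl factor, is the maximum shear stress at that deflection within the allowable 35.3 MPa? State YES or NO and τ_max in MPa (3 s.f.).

(a) 4 coils; (b) NO, τ_max = 57.7 MPa

N_a = Gd⁴/(8D³k) = (75.7×10³)(8.9⁴)/(8·107.0³·12) = 4.039 → N_a = 4
Actual rate k = Gd⁴/(8D³·4) = 12.116 N/mm
Working load F = kδ = 12.116·11 = 133.27 N
C = 107.0/8.9 = 12.0225; K_W = (4C−1)/(4C−4)+0.615/C = 1.1192
τ_max = K_W·8FD/(πd³) = 1.1192·51.511 = 57.651 MPa
τ_max > 35.3 MPa → exceeds allowable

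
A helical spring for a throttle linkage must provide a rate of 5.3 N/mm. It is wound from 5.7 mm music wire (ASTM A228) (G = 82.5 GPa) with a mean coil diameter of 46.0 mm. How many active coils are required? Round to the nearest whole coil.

21

N_a = Gd⁴/(8D³k) = (82.5×10³ × 5.7⁴)/(8 × 46.0³ × 5.3)
    = 8.7087e+07 / 4.12705e+06 = 21.1 → 21 coils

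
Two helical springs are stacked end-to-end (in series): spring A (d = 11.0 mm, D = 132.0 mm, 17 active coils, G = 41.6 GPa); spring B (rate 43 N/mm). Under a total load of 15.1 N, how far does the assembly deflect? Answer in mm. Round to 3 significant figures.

k_A = Gd⁴/(8D³N_a) = (41.6×10³)(11.0⁴)/(8·132.0³·17) = 1.9472 N/mm
Series: 1/k_eq = 1/1.9472 + 1/43 = 0.53682; k_eq = 1.8628 N/mm
δ = F/k_eq = 15.1/1.8628 = 8.106 mm

8.11 mm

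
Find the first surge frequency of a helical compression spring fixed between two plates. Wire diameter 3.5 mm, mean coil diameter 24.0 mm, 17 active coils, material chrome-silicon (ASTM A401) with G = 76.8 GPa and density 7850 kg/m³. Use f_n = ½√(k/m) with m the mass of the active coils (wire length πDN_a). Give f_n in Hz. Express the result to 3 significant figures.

126 Hz

k = Gd⁴/(8D³N_a) = (76.8×10³)(3.5⁴)/(8·24.0³·17) = 6.13 N/mm = 6130 N/m
Wire length L = πDN_a = π·24.0·17 = 1281.8 mm
m = ρ·(πd²/4)·L = 7850 × 9.6211×10⁻⁶ m² × 1.2818 m = 0.096807 kg
f_n = ½√(k/m) = 0.5·√(6130/0.096807) = 0.5·√(63322) = 125.82 Hz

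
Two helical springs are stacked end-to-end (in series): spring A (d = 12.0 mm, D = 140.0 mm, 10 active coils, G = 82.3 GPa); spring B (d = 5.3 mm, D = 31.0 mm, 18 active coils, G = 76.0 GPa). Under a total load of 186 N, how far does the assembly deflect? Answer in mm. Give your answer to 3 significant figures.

37.2 mm

k_A = Gd⁴/(8D³N_a) = (82.3×10³)(12.0⁴)/(8·140.0³·10) = 7.7741 N/mm
k_B = Gd⁴/(8D³N_a) = (76.0×10³)(5.3⁴)/(8·31.0³·18) = 13.979 N/mm
Series: 1/k_eq = 1/7.7741 + 1/13.979 = 0.20017; k_eq = 4.9958 N/mm
δ = F/k_eq = 186/4.9958 = 37.231 mm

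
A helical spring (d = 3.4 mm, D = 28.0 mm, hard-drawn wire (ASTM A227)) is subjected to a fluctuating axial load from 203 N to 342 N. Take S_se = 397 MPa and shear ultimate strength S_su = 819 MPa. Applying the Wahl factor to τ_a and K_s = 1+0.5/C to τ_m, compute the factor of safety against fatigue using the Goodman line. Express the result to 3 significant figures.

C = D/d = 28.0/3.4 = 8.2353; K_W = (4C−1)/(4C−4)+0.615/C = 1.1783; K_s = 1+0.5/C = 1.0607
F_a = (F_max−F_min)/2 = 69.5 N; F_m = (F_max+F_min)/2 = 272.5 N
τ_a = K_W·8F_aD/(πd³) = 1.1783 × 126.08 = 148.56 MPa
τ_m = K_s·8F_mD/(πd³) = 1.0607 × 494.34 = 524.36 MPa
Goodman: 1/n_f = τ_a/S_se + τ_m/S_su = 148.56/397 + 524.36/819 = 0.37422 + 0.64024 = 1.0145
n_f = 1/1.0145 = 0.9857

0.986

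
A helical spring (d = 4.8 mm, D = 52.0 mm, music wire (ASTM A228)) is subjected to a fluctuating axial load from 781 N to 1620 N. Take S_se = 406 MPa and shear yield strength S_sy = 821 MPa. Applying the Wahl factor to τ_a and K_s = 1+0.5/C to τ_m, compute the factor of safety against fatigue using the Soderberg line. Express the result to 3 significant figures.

0.309

C = D/d = 52.0/4.8 = 10.8333; K_W = (4C−1)/(4C−4)+0.615/C = 1.1330; K_s = 1+0.5/C = 1.0462
F_a = (F_max−F_min)/2 = 419.5 N; F_m = (F_max+F_min)/2 = 1200.5 N
τ_a = K_W·8F_aD/(πd³) = 1.1330 × 502.29 = 569.11 MPa
τ_m = K_s·8F_mD/(πd³) = 1.0462 × 1437.4 = 1503.8 MPa
Soderberg: 1/n_f = τ_a/S_se + τ_m/S_sy = 569.11/406 + 1503.8/821 = 1.40175 + 1.83162 = 3.2334
n_f = 1/3.2334 = 0.3093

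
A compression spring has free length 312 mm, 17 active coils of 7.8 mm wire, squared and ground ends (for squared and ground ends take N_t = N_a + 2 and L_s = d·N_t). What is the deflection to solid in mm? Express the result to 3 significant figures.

164 mm

N_t = 19; L_s = 7.8·19 = 148.2 mm
δ_solid = L₀ − L_s = 312 − 148.2 = 163.8 mm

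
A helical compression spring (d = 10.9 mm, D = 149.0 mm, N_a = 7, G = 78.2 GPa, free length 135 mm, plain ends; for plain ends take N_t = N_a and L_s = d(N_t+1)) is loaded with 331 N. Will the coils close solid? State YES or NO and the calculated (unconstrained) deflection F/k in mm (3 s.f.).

k = Gd⁴/(8D³N_a) = (78.2×10³)(10.9⁴)/(8·149.0³·7) = 5.9589 N/mm
N_t = 7; L_s = 10.9·8 = 87.2 mm; δ_solid = L₀ − L_s = 135 − 87.2 = 47.8 mm
δ = F/k = 331/5.9589 = 55.547 mm
δ ≥ δ_solid → spring goes solid

YES, δ = 55.5 mm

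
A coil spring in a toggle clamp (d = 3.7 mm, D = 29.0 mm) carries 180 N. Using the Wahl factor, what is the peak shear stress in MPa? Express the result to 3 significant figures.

312 MPa

Spring index C = D/d = 29.0/3.7 = 7.8378
K_W = (4C−1)/(4C−4) + 0.615/C = 30.351/27.351 + 0.0785 = 1.1881
τ₀ = 8FD/(πd³) = 8·180·29.0/(π·3.7³) = 41760/159.13 = 262.43 MPa
τ_max = K·τ₀ = 1.1881 × 262.43 = 311.8 MPa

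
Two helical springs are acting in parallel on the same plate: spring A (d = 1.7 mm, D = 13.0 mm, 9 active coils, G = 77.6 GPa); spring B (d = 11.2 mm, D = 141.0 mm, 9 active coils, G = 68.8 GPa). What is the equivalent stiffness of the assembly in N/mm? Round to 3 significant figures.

k_A = Gd⁴/(8D³N_a) = (77.6×10³)(1.7⁴)/(8·13.0³·9) = 4.0973 N/mm
k_B = Gd⁴/(8D³N_a) = (68.8×10³)(11.2⁴)/(8·141.0³·9) = 5.3638 N/mm
Parallel: k_eq = 4.0973 + 5.3638 = 9.461 N/mm

9.46 N/mm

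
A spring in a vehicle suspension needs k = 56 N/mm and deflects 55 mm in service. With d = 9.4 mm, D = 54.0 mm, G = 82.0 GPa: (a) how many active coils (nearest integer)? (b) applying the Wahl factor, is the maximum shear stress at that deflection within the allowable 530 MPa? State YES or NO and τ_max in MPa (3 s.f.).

(a) 9 coils; (b) NO, τ_max = 651 MPa

N_a = Gd⁴/(8D³k) = (82.0×10³)(9.4⁴)/(8·54.0³·56) = 9.075 → N_a = 9
Actual rate k = Gd⁴/(8D³·9) = 56.469 N/mm
Working load F = kδ = 56.469·55 = 3105.8 N
C = 54.0/9.4 = 5.7447; K_W = (4C−1)/(4C−4)+0.615/C = 1.2651
τ_max = K_W·8FD/(πd³) = 1.2651·514.19 = 650.52 MPa
τ_max > 530 MPa → exceeds allowable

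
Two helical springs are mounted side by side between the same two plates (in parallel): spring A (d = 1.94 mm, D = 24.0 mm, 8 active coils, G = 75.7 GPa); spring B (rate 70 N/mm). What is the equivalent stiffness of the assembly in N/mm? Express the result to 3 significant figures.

71.2 N/mm

k_A = Gd⁴/(8D³N_a) = (75.7×10³)(1.94⁴)/(8·24.0³·8) = 1.212 N/mm
Parallel: k_eq = 1.212 + 70 = 71.212 N/mm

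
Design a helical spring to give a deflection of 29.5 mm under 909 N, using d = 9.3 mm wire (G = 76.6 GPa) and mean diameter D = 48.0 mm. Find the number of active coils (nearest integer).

21

Required rate k = F/δ = 909/29.5 = 30.814 N/mm
N_a = Gd⁴/(8D³k) = (76.6×10³ × 9.3⁴)/(8 × 48.0³ × 30.814)
    = 5.73008e+08 / 2.72619e+07 = 21.02 → 21 coils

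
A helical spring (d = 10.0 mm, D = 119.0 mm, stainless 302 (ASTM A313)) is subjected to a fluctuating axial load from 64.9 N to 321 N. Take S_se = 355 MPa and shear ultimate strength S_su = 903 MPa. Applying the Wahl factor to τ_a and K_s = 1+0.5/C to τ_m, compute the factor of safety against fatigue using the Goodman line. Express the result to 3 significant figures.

5.26

C = D/d = 119.0/10.0 = 11.9000; K_W = (4C−1)/(4C−4)+0.615/C = 1.1205; K_s = 1+0.5/C = 1.0420
F_a = (F_max−F_min)/2 = 128.05 N; F_m = (F_max+F_min)/2 = 192.95 N
τ_a = K_W·8F_aD/(πd³) = 1.1205 × 38.803 = 43.478 MPa
τ_m = K_s·8F_mD/(πd³) = 1.0420 × 58.47 = 60.927 MPa
Goodman: 1/n_f = τ_a/S_se + τ_m/S_su = 43.478/355 + 60.927/903 = 0.12247 + 0.06747 = 0.18995
n_f = 1/0.18995 = 5.265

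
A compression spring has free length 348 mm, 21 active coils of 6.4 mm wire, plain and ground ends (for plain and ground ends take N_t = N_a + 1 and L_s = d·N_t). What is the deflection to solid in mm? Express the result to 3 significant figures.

N_t = 22; L_s = 6.4·22 = 140.8 mm
δ_solid = L₀ − L_s = 348 − 140.8 = 207.2 mm

207 mm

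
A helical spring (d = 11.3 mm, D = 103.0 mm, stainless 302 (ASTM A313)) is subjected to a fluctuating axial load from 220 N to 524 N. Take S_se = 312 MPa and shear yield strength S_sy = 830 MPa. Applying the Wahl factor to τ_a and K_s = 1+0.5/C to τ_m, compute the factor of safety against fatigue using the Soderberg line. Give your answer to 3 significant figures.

5.30

C = D/d = 103.0/11.3 = 9.1150; K_W = (4C−1)/(4C−4)+0.615/C = 1.1599; K_s = 1+0.5/C = 1.0549
F_a = (F_max−F_min)/2 = 152 N; F_m = (F_max+F_min)/2 = 372 N
τ_a = K_W·8F_aD/(πd³) = 1.1599 × 27.63 = 32.048 MPa
τ_m = K_s·8F_mD/(πd³) = 1.0549 × 67.622 = 71.331 MPa
Soderberg: 1/n_f = τ_a/S_se + τ_m/S_sy = 32.048/312 + 71.331/830 = 0.10272 + 0.08594 = 0.18866
n_f = 1/0.18866 = 5.301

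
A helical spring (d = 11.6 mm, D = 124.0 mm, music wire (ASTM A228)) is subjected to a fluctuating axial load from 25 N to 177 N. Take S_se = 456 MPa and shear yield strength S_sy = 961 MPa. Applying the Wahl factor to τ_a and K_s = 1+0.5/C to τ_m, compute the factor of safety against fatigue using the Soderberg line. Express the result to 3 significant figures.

C = D/d = 124.0/11.6 = 10.6897; K_W = (4C−1)/(4C−4)+0.615/C = 1.1349; K_s = 1+0.5/C = 1.0468
F_a = (F_max−F_min)/2 = 76 N; F_m = (F_max+F_min)/2 = 101 N
τ_a = K_W·8F_aD/(πd³) = 1.1349 × 15.375 = 17.449 MPa
τ_m = K_s·8F_mD/(πd³) = 1.0468 × 20.432 = 21.388 MPa
Soderberg: 1/n_f = τ_a/S_se + τ_m/S_sy = 17.449/456 + 21.388/961 = 0.03827 + 0.02226 = 0.060521
n_f = 1/0.060521 = 16.52

16.5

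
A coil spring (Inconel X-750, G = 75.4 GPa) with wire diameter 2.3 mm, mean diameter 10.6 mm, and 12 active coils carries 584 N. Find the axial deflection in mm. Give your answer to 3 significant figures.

k = Gd⁴/(8D³N_a) = (75.4×10³)(2.3⁴)/(8·10.6³·12) = 18.454 N/mm
δ = F/k = 584 / 18.454 = 31.646 mm

31.6 mm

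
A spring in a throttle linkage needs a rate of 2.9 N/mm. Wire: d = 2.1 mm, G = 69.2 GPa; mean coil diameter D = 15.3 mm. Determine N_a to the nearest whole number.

16

N_a = Gd⁴/(8D³k) = (69.2×10³ × 2.1⁴)/(8 × 15.3³ × 2.9)
    = 1.34581e+06 / 83092.6 = 16.2 → 16 coils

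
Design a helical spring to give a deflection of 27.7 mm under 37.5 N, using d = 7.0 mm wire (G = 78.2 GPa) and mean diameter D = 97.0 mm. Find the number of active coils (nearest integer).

Required rate k = F/δ = 37.5/27.7 = 1.3538 N/mm
N_a = Gd⁴/(8D³k) = (78.2×10³ × 7.0⁴)/(8 × 97.0³ × 1.3538)
    = 1.87758e+08 / 9.88455e+06 = 19 → 19 coils

19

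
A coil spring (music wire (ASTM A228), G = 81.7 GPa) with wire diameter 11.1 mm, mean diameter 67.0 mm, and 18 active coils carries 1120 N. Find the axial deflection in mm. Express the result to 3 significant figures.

k = Gd⁴/(8D³N_a) = (81.7×10³)(11.1⁴)/(8·67.0³·18) = 28.637 N/mm
δ = F/k = 1120 / 28.637 = 39.11 mm

39.1 mm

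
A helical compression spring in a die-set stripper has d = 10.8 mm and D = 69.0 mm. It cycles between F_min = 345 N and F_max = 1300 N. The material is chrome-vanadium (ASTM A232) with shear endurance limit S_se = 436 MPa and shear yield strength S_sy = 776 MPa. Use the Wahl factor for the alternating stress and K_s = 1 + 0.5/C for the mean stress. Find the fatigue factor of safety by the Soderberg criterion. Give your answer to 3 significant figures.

2.87

C = D/d = 69.0/10.8 = 6.3889; K_W = (4C−1)/(4C−4)+0.615/C = 1.2354; K_s = 1+0.5/C = 1.0783
F_a = (F_max−F_min)/2 = 477.5 N; F_m = (F_max+F_min)/2 = 822.5 N
τ_a = K_W·8F_aD/(πd³) = 1.2354 × 66.603 = 82.283 MPa
τ_m = K_s·8F_mD/(πd³) = 1.0783 × 114.72 = 123.7 MPa
Soderberg: 1/n_f = τ_a/S_se + τ_m/S_sy = 82.283/436 + 123.7/776 = 0.18872 + 0.15941 = 0.34813
n_f = 1/0.34813 = 2.872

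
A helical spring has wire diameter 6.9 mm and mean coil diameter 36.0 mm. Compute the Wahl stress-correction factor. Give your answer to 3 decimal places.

C = D/d = 36.0/6.9 = 5.2174
K_W = (4C−1)/(4C−4) + 0.615/C = 19.870/16.870 + 0.1179 = 1.2957

1.296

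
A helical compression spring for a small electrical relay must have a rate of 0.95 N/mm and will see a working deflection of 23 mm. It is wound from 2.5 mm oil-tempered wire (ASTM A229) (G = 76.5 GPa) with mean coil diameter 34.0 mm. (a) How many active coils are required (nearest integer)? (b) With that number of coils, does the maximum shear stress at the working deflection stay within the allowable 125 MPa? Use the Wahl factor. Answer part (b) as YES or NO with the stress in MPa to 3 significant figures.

(a) 10 coils; (b) NO, τ_max = 134 MPa

N_a = Gd⁴/(8D³k) = (76.5×10³)(2.5⁴)/(8·34.0³·0.95) = 10 → N_a = 10
Actual rate k = Gd⁴/(8D³·10) = 0.95037 N/mm
Working load F = kδ = 0.95037·23 = 21.859 N
C = 34.0/2.5 = 13.6000; K_W = (4C−1)/(4C−4)+0.615/C = 1.1047
τ_max = K_W·8FD/(πd³) = 1.1047·121.12 = 133.81 MPa
τ_max > 125 MPa → exceeds allowable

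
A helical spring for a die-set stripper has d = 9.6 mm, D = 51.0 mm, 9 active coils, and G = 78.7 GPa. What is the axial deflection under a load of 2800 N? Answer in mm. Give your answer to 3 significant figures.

40.0 mm

k = Gd⁴/(8D³N_a) = (78.7×10³)(9.6⁴)/(8·51.0³·9) = 69.987 N/mm
δ = F/k = 2800 / 69.987 = 40.007 mm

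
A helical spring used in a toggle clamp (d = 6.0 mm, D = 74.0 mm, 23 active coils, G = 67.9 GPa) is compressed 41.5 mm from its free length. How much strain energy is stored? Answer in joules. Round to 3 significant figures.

k = Gd⁴/(8D³N_a) = (67.9×10³)(6.0⁴)/(8·74.0³·23) = 1.1802 N/mm
U = ½kδ² = 0.5 × 1.1802 × 41.5² = 1016.3 N·mm = 1.0163 J

1.02 J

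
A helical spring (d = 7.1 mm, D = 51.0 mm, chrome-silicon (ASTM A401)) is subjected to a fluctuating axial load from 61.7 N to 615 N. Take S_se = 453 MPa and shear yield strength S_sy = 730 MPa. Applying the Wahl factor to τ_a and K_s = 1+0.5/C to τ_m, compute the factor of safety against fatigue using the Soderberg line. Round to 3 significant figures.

2.24

C = D/d = 51.0/7.1 = 7.1831; K_W = (4C−1)/(4C−4)+0.615/C = 1.2069; K_s = 1+0.5/C = 1.0696
F_a = (F_max−F_min)/2 = 276.65 N; F_m = (F_max+F_min)/2 = 338.35 N
τ_a = K_W·8F_aD/(πd³) = 1.2069 × 100.38 = 121.16 MPa
τ_m = K_s·8F_mD/(πd³) = 1.0696 × 122.77 = 131.32 MPa
Soderberg: 1/n_f = τ_a/S_se + τ_m/S_sy = 121.16/453 + 131.32/730 = 0.26745 + 0.17989 = 0.44734
n_f = 1/0.44734 = 2.235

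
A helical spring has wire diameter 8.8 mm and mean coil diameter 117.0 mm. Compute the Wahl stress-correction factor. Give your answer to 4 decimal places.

1.1073

C = D/d = 117.0/8.8 = 13.2955
K_W = (4C−1)/(4C−4) + 0.615/C = 52.182/49.182 + 0.0463 = 1.1073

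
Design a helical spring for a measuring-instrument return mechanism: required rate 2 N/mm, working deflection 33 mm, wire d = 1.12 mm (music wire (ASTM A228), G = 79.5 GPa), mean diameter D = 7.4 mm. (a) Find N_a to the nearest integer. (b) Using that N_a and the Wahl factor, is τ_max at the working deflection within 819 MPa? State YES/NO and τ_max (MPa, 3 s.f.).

N_a = Gd⁴/(8D³k) = (79.5×10³)(1.12⁴)/(8·7.4³·2) = 19.29 → N_a = 19
Actual rate k = Gd⁴/(8D³·19) = 2.031 N/mm
Working load F = kδ = 2.031·33 = 67.022 N
C = 7.4/1.12 = 6.6071; K_W = (4C−1)/(4C−4)+0.615/C = 1.2268
τ_max = K_W·8FD/(πd³) = 1.2268·898.94 = 1102.9 MPa
τ_max > 819 MPa → exceeds allowable

(a) 19 coils; (b) NO, τ_max = 1100 MPa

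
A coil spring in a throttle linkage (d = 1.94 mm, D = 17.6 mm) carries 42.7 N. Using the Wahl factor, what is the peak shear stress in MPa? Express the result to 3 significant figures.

304 MPa

Spring index C = D/d = 17.6/1.94 = 9.0722
K_W = (4C−1)/(4C−4) + 0.615/C = 35.289/32.289 + 0.0678 = 1.1607
τ₀ = 8FD/(πd³) = 8·42.7·17.6/(π·1.94³) = 6012.16/22.938 = 262.11 MPa
τ_max = K·τ₀ = 1.1607 × 262.11 = 304.23 MPa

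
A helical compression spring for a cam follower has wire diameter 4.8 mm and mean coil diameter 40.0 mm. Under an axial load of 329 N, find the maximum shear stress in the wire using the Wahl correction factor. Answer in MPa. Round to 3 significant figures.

356 MPa

Spring index C = D/d = 40.0/4.8 = 8.3333
K_W = (4C−1)/(4C−4) + 0.615/C = 32.333/29.333 + 0.0738 = 1.1761
τ₀ = 8FD/(πd³) = 8·329·40.0/(π·4.8³) = 105280/347.44 = 303.02 MPa
τ_max = K·τ₀ = 1.1761 × 303.02 = 356.37 MPa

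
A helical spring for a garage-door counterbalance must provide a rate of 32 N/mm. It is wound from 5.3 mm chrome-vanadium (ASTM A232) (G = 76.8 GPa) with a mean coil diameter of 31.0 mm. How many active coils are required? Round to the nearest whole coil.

N_a = Gd⁴/(8D³k) = (76.8×10³ × 5.3⁴)/(8 × 31.0³ × 32)
    = 6.05989e+07 / 7.6265e+06 = 7.946 → 8 coils

8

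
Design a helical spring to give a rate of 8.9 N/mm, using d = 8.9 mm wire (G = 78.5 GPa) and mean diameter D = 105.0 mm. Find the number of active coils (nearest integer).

N_a = Gd⁴/(8D³k) = (78.5×10³ × 8.9⁴)/(8 × 105.0³ × 8.9)
    = 4.92527e+08 / 8.24229e+07 = 5.976 → 6 coils

6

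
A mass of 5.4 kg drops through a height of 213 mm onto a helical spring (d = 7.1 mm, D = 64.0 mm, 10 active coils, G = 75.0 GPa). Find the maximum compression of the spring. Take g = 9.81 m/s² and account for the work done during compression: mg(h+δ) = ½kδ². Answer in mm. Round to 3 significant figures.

56.0 mm

k = Gd⁴/(8D³N_a) = (75.0×10³)(7.1⁴)/(8·64.0³·10) = 9.0879 N/mm
W = mg = 5.4 × 9.81 = 52.974 N
½kδ² − Wδ − Wh = 0 → δ = (W + √(W² + 2kWh))/k
δ = (52.974 + √(2806.2 + 205087))/9.0879 = (52.974 + 455.95)/9.0879 = 56 mm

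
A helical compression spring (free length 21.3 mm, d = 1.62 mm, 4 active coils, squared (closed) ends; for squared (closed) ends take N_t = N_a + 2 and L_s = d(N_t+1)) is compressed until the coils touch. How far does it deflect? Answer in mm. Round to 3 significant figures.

N_t = 6; L_s = 1.62·7 = 11.34 mm
δ_solid = L₀ − L_s = 21.3 − 11.34 = 9.96 mm

9.96 mm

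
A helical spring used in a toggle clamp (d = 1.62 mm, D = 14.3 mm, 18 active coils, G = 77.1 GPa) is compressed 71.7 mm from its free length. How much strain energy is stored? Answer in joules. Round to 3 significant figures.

3.24 J

k = Gd⁴/(8D³N_a) = (77.1×10³)(1.62⁴)/(8·14.3³·18) = 1.2611 N/mm
U = ½kδ² = 0.5 × 1.2611 × 71.7² = 3241.5 N·mm = 3.2415 J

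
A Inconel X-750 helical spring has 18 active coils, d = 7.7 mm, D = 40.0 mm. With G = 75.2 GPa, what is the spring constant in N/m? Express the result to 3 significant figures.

28700 N/m

k = Gd⁴/(8D³N_a) = (75.2×10³ × 7.7⁴) / (8 × 40.0³ × 18)
  = 2.64351e+08 / 9.216e+06 = 28.684 N/mm = 28684 N/m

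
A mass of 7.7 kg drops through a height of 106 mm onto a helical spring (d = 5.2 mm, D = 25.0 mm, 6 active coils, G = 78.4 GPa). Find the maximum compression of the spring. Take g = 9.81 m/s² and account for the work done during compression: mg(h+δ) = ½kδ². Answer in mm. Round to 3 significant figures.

k = Gd⁴/(8D³N_a) = (78.4×10³)(5.2⁴)/(8·25.0³·6) = 76.431 N/mm
W = mg = 7.7 × 9.81 = 75.537 N
½kδ² − Wδ − Wh = 0 → δ = (W + √(W² + 2kWh))/k
δ = (75.537 + √(5705.8 + 1.22395e+06))/76.431 = (75.537 + 1108.9)/76.431 = 15.497 mm

15.5 mm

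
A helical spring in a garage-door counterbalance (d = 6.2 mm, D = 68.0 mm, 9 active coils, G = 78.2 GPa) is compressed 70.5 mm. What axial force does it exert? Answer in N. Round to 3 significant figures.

360 N

k = Gd⁴/(8D³N_a) = (78.2×10³)(6.2⁴)/(8·68.0³·9) = 5.104 N/mm
F = k·δ = 5.104 × 70.5 = 359.83 N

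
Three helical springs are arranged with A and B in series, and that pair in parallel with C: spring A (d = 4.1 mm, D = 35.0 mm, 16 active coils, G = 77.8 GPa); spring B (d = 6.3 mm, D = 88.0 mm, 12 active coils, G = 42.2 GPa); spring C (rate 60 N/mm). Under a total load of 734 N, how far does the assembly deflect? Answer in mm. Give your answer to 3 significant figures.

12.1 mm

k_A = Gd⁴/(8D³N_a) = (77.8×10³)(4.1⁴)/(8·35.0³·16) = 4.0059 N/mm
k_B = Gd⁴/(8D³N_a) = (42.2×10³)(6.3⁴)/(8·88.0³·12) = 1.0161 N/mm
Springs A,B series: k_AB = 1/(1/4.0059+1/1.0161) = 0.81054 N/mm; parallel with C: k_eq = 0.81054+60 = 60.811 N/mm
δ = F/k_eq = 734/60.811 = 12.07 mm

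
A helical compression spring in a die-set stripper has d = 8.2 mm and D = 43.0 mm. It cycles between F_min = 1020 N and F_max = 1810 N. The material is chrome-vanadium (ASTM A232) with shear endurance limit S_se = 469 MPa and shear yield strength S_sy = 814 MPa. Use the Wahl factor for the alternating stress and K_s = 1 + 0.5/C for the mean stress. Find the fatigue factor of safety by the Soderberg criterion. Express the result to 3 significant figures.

C = D/d = 43.0/8.2 = 5.2439; K_W = (4C−1)/(4C−4)+0.615/C = 1.2940; K_s = 1+0.5/C = 1.0953
F_a = (F_max−F_min)/2 = 395 N; F_m = (F_max+F_min)/2 = 1415 N
τ_a = K_W·8F_aD/(πd³) = 1.2940 × 78.445 = 101.51 MPa
τ_m = K_s·8F_mD/(πd³) = 1.0953 × 281.01 = 307.81 MPa
Soderberg: 1/n_f = τ_a/S_se + τ_m/S_sy = 101.51/469 + 307.81/814 = 0.21643 + 0.37814 = 0.59457
n_f = 1/0.59457 = 1.682

1.68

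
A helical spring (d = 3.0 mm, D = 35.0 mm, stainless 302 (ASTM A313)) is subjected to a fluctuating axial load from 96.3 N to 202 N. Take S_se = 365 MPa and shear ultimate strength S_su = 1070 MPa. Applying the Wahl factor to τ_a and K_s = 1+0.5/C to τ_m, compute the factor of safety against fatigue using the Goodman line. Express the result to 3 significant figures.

C = D/d = 35.0/3.0 = 11.6667; K_W = (4C−1)/(4C−4)+0.615/C = 1.1230; K_s = 1+0.5/C = 1.0429
F_a = (F_max−F_min)/2 = 52.85 N; F_m = (F_max+F_min)/2 = 149.15 N
τ_a = K_W·8F_aD/(πd³) = 1.1230 × 174.46 = 195.92 MPa
τ_m = K_s·8F_mD/(πd³) = 1.0429 × 492.34 = 513.44 MPa
Goodman: 1/n_f = τ_a/S_se + τ_m/S_su = 195.92/365 + 513.44/1070 = 0.53677 + 0.47985 = 1.0166
n_f = 1/1.0166 = 0.9837

0.984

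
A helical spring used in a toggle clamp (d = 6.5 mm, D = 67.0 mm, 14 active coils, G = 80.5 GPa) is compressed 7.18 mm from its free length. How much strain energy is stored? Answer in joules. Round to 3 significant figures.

k = Gd⁴/(8D³N_a) = (80.5×10³)(6.5⁴)/(8·67.0³·14) = 4.2659 N/mm
U = ½kδ² = 0.5 × 4.2659 × 7.18² = 109.96 N·mm = 0.10996 J

0.110 J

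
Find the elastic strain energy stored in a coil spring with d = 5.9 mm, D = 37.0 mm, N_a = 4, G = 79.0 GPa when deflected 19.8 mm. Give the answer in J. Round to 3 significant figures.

11.6 J

k = Gd⁴/(8D³N_a) = (79.0×10³)(5.9⁴)/(8·37.0³·4) = 59.058 N/mm
U = ½kδ² = 0.5 × 59.058 × 19.8² = 11577 N·mm = 11.577 J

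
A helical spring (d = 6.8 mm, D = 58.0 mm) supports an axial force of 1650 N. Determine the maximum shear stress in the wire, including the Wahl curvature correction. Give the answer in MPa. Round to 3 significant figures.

Spring index C = D/d = 58.0/6.8 = 8.5294
K_W = (4C−1)/(4C−4) + 0.615/C = 33.118/30.118 + 0.0721 = 1.1717
τ₀ = 8FD/(πd³) = 8·1650·58.0/(π·6.8³) = 765600/987.82 = 775.04 MPa
τ_max = K·τ₀ = 1.1717 × 775.04 = 908.13 MPa

908 MPa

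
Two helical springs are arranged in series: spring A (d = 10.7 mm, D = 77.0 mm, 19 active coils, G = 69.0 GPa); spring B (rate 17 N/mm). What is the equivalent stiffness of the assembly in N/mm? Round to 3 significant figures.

7.38 N/mm

k_A = Gd⁴/(8D³N_a) = (69.0×10³)(10.7⁴)/(8·77.0³·19) = 13.034 N/mm
Series: 1/k_eq = 1/13.034 + 1/17 = 0.13555; k_eq = 7.3775 N/mm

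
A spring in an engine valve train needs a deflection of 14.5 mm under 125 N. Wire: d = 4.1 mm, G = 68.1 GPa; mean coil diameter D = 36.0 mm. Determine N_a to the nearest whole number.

Required rate k = F/δ = 125/14.5 = 8.6207 N/mm
N_a = Gd⁴/(8D³k) = (68.1×10³ × 4.1⁴)/(8 × 36.0³ × 8.6207)
    = 1.92434e+07 / 3.21766e+06 = 5.981 → 6 coils

6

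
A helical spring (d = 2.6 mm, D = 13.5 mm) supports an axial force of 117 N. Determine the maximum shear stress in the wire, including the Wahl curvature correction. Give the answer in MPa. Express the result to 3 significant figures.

Spring index C = D/d = 13.5/2.6 = 5.1923
K_W = (4C−1)/(4C−4) + 0.615/C = 19.769/16.769 + 0.1184 = 1.2973
τ₀ = 8FD/(πd³) = 8·117·13.5/(π·2.6³) = 12636/55.217 = 228.84 MPa
τ_max = K·τ₀ = 1.2973 × 228.84 = 296.89 MPa

297 MPa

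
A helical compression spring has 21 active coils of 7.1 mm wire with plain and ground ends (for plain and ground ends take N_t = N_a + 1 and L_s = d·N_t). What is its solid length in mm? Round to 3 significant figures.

plain and ground ends: N_t = N_a + 1 = 21 + 1 = 22
L_s = d·N_t = 7.1 × 22 = 156.2 mm

156 mm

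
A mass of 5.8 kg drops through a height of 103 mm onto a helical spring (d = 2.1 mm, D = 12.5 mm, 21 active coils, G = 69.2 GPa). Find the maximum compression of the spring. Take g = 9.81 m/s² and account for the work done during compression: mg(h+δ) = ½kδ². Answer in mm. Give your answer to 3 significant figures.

69.1 mm

k = Gd⁴/(8D³N_a) = (69.2×10³)(2.1⁴)/(8·12.5³·21) = 4.1015 N/mm
W = mg = 5.8 × 9.81 = 56.898 N
½kδ² − Wδ − Wh = 0 → δ = (W + √(W² + 2kWh))/k
δ = (56.898 + √(3237.4 + 48073.8))/4.1015 = (56.898 + 226.52)/4.1015 = 69.101 mm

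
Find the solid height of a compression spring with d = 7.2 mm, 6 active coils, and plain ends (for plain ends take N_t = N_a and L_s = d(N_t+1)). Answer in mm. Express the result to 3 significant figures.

50.4 mm

plain ends: N_t = N_a = 6
L_s = d·(N_t+1) = 7.2 × 7 = 50.4 mm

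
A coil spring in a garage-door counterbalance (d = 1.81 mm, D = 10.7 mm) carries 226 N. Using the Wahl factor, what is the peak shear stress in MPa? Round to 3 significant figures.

1310 MPa

Spring index C = D/d = 10.7/1.81 = 5.9116
K_W = (4C−1)/(4C−4) + 0.615/C = 22.646/19.646 + 0.1040 = 1.2567
τ₀ = 8FD/(πd³) = 8·226·10.7/(π·1.81³) = 19345.6/18.629 = 1038.5 MPa
τ_max = K·τ₀ = 1.2567 × 1038.5 = 1305.1 MPa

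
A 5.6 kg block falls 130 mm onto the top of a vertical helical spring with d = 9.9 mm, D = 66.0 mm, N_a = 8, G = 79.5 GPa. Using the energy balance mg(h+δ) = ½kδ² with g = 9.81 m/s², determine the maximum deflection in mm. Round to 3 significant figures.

19.9 mm

k = Gd⁴/(8D³N_a) = (79.5×10³)(9.9⁴)/(8·66.0³·8) = 41.505 N/mm
W = mg = 5.6 × 9.81 = 54.936 N
½kδ² − Wδ − Wh = 0 → δ = (W + √(W² + 2kWh))/k
δ = (54.936 + √(3018 + 592825))/41.505 = (54.936 + 771.91)/41.505 = 19.922 mm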